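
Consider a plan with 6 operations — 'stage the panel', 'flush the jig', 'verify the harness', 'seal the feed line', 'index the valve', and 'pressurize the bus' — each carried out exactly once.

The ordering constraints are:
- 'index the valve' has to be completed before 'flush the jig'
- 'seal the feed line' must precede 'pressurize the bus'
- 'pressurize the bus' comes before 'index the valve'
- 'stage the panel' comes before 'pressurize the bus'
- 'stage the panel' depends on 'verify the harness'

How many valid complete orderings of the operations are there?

3

The operations with no prerequisites are 'verify the harness', 'seal the feed line'; any of them can be placed first.
Enumerating by repeatedly choosing an available operation (one whose prerequisites are all placed) gives 3 distinct complete orderings.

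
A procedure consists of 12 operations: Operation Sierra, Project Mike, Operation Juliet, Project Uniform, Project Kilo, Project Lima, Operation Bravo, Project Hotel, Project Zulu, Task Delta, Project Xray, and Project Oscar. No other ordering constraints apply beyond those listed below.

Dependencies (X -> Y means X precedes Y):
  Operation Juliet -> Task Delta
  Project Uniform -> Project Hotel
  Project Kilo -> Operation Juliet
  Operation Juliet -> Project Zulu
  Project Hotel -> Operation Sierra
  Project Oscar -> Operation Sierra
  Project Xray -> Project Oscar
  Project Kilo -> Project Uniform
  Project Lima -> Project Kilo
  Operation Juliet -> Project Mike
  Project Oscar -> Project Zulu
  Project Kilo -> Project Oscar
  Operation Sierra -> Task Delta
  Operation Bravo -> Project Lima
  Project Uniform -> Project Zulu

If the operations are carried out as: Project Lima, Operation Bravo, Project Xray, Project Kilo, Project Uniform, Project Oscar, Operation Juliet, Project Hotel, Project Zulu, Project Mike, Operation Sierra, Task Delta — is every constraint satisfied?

Here Operation Bravo comes after Project Lima.
That contradicts the constraint that Operation Bravo must precede Project Lima.

No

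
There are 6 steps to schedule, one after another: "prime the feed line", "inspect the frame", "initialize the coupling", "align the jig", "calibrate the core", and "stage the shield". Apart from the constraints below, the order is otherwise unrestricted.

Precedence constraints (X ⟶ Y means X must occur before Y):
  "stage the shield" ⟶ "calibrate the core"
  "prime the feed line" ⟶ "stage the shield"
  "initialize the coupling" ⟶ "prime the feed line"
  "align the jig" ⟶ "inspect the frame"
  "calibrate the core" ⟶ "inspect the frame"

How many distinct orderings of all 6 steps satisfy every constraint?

5

The steps with no prerequisites are "initialize the coupling", "align the jig"; any of them can be placed first.
Systematically extending each partial ordering one step at a time and counting, there are 5 complete orderings.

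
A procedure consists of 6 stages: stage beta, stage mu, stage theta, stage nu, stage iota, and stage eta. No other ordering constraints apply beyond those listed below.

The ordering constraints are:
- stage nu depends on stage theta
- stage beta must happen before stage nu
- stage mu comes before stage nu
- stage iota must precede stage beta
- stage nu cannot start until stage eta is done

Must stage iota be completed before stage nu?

Following the dependencies: stage iota → stage beta → stage nu.
That forces stage iota before stage nu in every valid schedule.

Yes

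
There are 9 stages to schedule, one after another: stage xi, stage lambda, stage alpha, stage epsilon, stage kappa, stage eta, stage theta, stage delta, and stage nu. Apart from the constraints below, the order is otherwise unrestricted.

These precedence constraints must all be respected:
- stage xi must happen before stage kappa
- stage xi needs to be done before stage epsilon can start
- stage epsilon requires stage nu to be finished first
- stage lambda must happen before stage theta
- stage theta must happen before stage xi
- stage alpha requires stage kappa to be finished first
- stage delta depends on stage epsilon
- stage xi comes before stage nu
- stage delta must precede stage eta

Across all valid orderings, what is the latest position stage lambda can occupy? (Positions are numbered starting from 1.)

Every stage that must follow stage lambda has to come after it. Tracing all chains starting from stage lambda, those stages are: stage xi, stage alpha, stage epsilon, stage kappa, stage eta, stage theta, stage delta, stage nu — 8 in total.
So at least 8 stages follow stage lambda, putting stage lambda no later than position 1. That position is achievable by scheduling everything else first.

1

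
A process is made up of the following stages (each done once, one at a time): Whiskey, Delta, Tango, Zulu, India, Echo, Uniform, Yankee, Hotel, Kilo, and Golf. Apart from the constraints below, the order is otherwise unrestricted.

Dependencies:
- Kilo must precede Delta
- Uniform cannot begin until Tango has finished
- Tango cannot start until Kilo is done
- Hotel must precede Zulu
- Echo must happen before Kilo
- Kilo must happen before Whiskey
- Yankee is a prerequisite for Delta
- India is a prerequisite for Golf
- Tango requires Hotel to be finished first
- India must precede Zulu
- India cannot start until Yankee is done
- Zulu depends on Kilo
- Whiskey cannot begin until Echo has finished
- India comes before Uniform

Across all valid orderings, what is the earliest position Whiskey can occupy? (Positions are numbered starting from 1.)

Every stage that must precede Whiskey has to come before it. Tracing all chains that end at Whiskey, those stages are: Echo, Kilo — 2 in total.
With 2 mandatory predecessors, the earliest Whiskey can sit is position 2+1 = 3, and placing just those 2 first achieves it.

3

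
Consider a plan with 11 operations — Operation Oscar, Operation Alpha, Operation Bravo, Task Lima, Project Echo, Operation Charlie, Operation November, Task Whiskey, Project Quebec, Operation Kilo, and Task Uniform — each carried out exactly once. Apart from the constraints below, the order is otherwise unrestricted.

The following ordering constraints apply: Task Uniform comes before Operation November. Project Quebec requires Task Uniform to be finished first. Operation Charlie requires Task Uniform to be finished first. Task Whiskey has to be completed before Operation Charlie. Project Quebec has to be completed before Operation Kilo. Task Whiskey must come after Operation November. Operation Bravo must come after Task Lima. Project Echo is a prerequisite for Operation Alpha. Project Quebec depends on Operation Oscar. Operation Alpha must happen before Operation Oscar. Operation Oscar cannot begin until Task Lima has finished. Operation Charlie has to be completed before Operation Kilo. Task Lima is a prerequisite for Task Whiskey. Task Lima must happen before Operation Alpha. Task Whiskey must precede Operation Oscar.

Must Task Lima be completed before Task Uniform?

Task Lima and Task Uniform are not related by any chain of constraints.
There exist valid orderings with Task Uniform before Task Lima, so Task Lima is not required to come first.

No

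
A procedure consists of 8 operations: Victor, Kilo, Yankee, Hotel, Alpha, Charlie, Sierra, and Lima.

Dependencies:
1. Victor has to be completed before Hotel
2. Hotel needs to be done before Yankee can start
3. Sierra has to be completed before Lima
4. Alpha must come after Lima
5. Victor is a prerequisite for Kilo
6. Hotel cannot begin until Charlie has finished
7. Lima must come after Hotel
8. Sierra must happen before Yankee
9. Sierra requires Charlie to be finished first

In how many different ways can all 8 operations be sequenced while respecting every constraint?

93

The operations with no prerequisites are Victor, Charlie; any of them can be placed first.
Enumerating by repeatedly choosing an available operation (one whose prerequisites are all placed) gives 93 distinct complete orderings.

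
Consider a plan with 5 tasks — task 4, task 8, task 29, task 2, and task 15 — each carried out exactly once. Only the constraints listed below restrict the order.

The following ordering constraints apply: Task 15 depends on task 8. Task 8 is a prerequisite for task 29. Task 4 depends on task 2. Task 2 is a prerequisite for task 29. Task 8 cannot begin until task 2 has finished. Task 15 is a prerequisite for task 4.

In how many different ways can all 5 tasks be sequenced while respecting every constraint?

3

Only task 2 has no prerequisites, so it must go first.
Counting all ways to extend the partial order to a total order gives 3.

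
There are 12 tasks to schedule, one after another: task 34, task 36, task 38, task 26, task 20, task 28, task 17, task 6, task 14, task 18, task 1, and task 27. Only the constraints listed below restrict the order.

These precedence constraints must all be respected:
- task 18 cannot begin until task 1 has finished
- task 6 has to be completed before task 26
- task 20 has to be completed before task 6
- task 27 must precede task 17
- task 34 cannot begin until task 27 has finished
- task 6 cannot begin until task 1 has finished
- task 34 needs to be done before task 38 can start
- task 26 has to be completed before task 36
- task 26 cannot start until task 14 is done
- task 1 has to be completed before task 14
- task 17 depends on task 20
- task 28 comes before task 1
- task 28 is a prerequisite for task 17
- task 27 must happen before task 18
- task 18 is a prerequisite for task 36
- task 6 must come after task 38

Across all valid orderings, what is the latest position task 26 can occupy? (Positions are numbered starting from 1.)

11

Following the constraints forward from task 26, its only required successor is task 36.
With 1 mandatory successor out of 12 tasks total, the latest slot for task 26 is 12−1 = 11, and it's reachable by doing all non-successors before task 26.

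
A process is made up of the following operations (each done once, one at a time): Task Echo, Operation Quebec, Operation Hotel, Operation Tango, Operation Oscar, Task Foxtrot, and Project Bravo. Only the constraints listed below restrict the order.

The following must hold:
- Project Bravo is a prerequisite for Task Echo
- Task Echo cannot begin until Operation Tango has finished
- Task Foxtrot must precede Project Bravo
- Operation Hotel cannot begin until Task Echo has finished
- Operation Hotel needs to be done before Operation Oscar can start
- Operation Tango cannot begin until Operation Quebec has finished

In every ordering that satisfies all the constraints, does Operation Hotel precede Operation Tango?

No

In fact the dependencies run the other way: Operation Tango → Task Echo → Operation Hotel.
So Operation Hotel does not have to come before Operation Tango — it cannot.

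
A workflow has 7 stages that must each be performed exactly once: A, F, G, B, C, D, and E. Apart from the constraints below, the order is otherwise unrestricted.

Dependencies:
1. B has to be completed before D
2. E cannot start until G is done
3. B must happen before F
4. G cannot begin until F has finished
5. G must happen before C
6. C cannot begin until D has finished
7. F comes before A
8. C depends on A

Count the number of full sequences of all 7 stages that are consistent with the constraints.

23

B is the only stage with nothing required before it, so every ordering starts there.
Counting all ways to extend the partial order to a total order gives 23.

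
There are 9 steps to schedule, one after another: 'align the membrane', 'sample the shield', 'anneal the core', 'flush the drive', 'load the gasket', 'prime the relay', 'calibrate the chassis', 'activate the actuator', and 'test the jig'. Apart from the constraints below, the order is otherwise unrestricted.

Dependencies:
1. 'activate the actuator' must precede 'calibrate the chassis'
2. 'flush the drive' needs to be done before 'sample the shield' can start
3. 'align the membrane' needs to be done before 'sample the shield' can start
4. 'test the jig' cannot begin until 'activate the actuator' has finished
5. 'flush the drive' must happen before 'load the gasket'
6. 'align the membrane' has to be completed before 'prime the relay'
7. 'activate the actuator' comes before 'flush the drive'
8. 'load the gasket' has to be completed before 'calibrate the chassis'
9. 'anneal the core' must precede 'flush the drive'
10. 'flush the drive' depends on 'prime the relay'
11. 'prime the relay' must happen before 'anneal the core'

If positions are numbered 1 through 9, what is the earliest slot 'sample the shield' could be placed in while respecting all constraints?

6

Working backwards through the constraints from 'sample the shield', its full set of required predecessors is 'align the membrane', 'anneal the core', 'flush the drive', 'prime the relay', 'activate the actuator' — 5 of them.
With 5 mandatory predecessors, the earliest 'sample the shield' can sit is position 5+1 = 6, and placing just those 5 first achieves it.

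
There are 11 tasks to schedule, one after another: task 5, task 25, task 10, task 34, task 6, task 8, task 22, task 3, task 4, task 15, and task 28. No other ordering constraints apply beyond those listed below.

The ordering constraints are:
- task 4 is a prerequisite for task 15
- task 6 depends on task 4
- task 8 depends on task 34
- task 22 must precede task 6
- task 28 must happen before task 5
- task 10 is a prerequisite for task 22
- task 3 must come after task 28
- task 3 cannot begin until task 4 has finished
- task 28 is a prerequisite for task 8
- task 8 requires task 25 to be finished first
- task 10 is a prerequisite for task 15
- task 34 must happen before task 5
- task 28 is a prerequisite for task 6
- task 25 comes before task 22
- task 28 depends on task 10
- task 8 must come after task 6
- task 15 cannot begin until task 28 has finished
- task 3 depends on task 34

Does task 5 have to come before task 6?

No

Nothing in the constraints links task 5 and task 6; they are unordered relative to each other.
A valid ordering placing task 6 before task 5 exists, so the answer is no.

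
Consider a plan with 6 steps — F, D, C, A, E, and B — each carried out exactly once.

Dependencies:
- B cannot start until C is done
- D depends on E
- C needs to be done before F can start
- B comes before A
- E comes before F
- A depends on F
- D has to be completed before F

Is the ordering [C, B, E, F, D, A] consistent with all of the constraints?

In the proposed order, F appears before D.
But one of the constraints requires D before F, so this ordering violates it.

No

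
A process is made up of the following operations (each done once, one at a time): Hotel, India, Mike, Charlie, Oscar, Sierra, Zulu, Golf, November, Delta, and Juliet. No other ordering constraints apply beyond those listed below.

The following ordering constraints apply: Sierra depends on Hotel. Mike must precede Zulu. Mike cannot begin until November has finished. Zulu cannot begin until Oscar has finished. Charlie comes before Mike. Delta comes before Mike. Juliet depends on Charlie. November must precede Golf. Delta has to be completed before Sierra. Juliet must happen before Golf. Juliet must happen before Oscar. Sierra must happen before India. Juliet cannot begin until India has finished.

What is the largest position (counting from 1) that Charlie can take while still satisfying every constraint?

6

The operations that are forced after Charlie, directly or by a chain of constraints, are Mike, Oscar, Zulu, Golf, Juliet. That's 5 operations.
With 5 mandatory successors out of 11 operations total, the latest slot for Charlie is 11−5 = 6, and it's reachable by doing all non-successors before Charlie.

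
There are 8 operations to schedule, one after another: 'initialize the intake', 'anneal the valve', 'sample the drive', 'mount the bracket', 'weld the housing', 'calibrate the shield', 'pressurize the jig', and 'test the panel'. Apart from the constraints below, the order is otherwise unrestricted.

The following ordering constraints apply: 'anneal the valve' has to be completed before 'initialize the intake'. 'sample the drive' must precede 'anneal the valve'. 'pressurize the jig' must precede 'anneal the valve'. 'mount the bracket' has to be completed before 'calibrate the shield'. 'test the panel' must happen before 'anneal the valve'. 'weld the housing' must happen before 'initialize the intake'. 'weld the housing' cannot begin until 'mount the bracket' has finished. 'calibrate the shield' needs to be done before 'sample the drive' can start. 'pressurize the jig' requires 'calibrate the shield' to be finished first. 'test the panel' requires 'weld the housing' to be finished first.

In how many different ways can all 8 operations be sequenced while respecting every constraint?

20

Only 'mount the bracket' has no prerequisites, so it must go first.
Enumerating by repeatedly choosing an available operation (one whose prerequisites are all placed) gives 20 distinct complete orderings.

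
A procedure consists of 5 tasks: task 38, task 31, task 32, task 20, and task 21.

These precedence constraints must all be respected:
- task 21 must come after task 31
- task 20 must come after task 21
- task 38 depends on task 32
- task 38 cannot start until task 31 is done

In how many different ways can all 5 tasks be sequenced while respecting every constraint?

9

The tasks with no prerequisites are task 31, task 32; any of them can be placed first.
Counting all ways to extend the partial order to a total order gives 9.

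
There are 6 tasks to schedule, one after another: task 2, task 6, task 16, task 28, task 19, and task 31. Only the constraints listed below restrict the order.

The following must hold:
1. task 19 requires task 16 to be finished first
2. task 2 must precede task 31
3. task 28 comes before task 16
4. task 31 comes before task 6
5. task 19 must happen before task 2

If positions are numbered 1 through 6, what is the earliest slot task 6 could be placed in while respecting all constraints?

Every task that must precede task 6 has to come before it. Tracing all chains that end at task 6, those tasks are: task 2, task 16, task 28, task 19, task 31 — 5 in total.
With 5 mandatory predecessors, the earliest task 6 can sit is position 5+1 = 6, and placing just those 5 first achieves it.

6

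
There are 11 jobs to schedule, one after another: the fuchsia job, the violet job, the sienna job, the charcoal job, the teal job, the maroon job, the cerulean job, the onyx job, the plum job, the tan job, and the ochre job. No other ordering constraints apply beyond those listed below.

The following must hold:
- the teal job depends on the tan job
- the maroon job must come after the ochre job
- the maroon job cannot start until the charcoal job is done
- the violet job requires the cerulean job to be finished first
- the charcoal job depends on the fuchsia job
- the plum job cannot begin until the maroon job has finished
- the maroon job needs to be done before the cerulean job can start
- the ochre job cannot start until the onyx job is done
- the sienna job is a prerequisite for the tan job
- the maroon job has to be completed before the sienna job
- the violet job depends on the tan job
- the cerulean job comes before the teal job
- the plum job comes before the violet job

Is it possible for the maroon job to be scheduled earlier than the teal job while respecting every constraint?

The maroon job is actually forced before the teal job by the constraints, so certainly some valid ordering has the maroon job first.

Yes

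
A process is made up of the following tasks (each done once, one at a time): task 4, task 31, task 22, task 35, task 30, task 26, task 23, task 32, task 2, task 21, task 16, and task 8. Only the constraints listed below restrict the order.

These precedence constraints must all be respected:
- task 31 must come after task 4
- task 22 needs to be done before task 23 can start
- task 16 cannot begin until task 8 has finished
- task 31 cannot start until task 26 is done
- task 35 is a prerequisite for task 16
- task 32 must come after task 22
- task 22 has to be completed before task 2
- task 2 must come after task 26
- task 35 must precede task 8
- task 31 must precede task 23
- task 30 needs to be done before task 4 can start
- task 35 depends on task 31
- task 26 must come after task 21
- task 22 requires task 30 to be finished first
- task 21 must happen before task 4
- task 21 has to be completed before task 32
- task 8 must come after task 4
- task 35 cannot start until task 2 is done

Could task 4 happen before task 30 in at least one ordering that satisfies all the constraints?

No

Following task 30 → task 4, task 30 must precede task 4 in every valid ordering.
So no valid ordering can have task 4 before task 30.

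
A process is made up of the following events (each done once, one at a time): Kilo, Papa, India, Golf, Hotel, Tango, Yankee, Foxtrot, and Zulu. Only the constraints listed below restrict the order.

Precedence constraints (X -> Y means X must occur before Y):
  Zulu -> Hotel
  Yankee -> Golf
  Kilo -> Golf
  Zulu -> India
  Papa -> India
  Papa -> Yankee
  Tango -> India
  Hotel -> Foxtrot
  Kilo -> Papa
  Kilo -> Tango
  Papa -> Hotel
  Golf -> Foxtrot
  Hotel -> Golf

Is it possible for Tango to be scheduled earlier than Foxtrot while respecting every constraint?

No chain of constraints runs from Foxtrot to Tango, so Foxtrot is not required to come first.
So a valid ordering placing Tango earlier than Foxtrot exists.

Yes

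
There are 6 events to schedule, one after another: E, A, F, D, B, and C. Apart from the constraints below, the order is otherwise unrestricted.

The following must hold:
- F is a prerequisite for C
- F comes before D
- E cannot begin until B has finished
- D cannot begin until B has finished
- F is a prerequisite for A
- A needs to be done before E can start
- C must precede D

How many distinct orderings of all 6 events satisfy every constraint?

22

2 events have no prerequisites (F, B), so any of them could come first.
Systematically extending each partial ordering one event at a time and counting, there are 22 complete orderings.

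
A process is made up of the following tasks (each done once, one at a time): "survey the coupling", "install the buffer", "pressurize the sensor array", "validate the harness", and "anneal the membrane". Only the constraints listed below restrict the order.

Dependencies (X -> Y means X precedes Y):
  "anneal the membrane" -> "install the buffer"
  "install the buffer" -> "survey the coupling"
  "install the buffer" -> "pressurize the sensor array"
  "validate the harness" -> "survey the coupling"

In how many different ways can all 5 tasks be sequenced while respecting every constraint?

7

The tasks with no prerequisites are "validate the harness", "anneal the membrane"; any of them can be placed first.
Enumerating by repeatedly choosing an available task (one whose prerequisites are all placed) gives 7 distinct complete orderings.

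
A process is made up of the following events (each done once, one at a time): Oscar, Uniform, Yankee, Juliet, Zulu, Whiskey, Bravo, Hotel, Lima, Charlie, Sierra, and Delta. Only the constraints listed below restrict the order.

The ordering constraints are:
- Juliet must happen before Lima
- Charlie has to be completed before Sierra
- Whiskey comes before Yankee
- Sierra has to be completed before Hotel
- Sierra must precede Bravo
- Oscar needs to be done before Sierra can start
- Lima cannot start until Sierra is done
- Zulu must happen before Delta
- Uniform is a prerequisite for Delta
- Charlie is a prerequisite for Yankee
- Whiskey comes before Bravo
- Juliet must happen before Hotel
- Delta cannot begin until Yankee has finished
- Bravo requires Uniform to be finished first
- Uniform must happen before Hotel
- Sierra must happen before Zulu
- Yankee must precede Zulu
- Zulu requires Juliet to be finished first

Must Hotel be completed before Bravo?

Hotel and Bravo are not related by any chain of constraints.
There exist valid orderings with Bravo before Hotel, so Hotel is not required to come first.

No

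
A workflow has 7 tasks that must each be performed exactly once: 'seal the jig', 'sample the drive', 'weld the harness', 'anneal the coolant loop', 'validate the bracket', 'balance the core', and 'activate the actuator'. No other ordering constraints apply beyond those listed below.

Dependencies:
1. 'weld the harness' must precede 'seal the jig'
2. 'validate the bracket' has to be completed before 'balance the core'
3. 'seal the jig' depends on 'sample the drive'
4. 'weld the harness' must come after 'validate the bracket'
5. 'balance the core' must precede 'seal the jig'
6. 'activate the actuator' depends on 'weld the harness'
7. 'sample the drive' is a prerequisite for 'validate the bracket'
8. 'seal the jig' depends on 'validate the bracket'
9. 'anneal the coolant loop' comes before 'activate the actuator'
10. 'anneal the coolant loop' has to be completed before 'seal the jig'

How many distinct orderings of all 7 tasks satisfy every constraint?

24

2 tasks have no prerequisites ('sample the drive', 'anneal the coolant loop'), so any of them could come first.
Enumerating by repeatedly choosing an available task (one whose prerequisites are all placed) gives 24 distinct complete orderings.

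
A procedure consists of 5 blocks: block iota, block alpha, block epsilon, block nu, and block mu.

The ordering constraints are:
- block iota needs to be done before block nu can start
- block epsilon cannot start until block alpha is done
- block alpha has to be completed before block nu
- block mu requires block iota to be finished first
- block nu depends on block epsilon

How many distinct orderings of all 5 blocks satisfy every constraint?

9

2 blocks have no prerequisites (block iota, block alpha), so any of them could come first.
Counting all ways to extend the partial order to a total order gives 9.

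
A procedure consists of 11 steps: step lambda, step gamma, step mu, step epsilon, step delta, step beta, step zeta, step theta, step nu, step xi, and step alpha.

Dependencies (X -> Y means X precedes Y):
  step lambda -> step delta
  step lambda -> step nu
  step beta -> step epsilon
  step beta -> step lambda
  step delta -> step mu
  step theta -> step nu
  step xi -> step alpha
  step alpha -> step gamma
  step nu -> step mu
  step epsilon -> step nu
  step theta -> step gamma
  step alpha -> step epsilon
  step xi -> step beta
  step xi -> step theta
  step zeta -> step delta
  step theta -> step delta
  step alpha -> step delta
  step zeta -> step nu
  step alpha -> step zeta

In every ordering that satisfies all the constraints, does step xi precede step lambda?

Yes

Tracing the constraints gives a chain: step xi → step beta → step lambda.
Hence step xi necessarily comes before step lambda.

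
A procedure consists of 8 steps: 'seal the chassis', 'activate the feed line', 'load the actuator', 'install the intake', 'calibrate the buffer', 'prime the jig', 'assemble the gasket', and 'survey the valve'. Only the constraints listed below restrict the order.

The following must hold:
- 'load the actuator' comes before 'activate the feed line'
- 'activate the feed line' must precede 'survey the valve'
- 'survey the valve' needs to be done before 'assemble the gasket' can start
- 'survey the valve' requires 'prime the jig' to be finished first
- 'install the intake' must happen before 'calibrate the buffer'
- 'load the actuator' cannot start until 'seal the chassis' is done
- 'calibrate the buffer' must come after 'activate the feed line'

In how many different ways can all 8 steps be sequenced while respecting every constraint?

The steps with no prerequisites are 'seal the chassis', 'install the intake', 'prime the jig'; any of them can be placed first.
Systematically extending each partial ordering one step at a time and counting, there are 76 complete orderings.

76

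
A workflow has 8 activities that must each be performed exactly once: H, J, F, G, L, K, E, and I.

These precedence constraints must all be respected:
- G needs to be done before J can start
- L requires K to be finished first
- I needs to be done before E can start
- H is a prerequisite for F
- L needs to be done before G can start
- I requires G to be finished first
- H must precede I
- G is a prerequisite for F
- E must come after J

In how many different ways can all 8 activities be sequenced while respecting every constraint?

2 activities have no prerequisites (H, K), so any of them could come first.
Enumerating by repeatedly choosing an available activity (one whose prerequisites are all placed) gives 35 distinct complete orderings.

35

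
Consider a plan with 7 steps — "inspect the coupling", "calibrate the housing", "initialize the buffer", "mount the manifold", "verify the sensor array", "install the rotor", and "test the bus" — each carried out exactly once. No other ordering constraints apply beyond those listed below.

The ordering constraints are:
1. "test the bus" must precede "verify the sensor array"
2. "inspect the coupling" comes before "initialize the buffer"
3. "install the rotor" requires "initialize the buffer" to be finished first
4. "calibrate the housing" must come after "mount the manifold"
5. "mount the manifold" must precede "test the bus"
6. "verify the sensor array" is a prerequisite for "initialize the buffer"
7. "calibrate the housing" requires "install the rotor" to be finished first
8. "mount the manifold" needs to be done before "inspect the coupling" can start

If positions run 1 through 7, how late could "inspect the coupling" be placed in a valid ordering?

The steps that are forced after "inspect the coupling", directly or by a chain of constraints, are "calibrate the housing", "initialize the buffer", "install the rotor". That's 3 steps.
With 3 mandatory successors out of 7 steps total, the latest slot for "inspect the coupling" is 7−3 = 4, and it's reachable by doing all non-successors before "inspect the coupling".

4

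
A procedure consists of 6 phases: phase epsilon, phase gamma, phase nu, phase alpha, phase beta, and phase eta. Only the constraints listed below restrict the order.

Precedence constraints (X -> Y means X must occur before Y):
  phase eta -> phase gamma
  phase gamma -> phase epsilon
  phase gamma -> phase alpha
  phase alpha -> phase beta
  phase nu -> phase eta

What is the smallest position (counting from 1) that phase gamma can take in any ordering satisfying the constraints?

Every phase that must precede phase gamma has to come before it. Tracing all chains that end at phase gamma, those phases are: phase nu, phase eta — 2 in total.
So at minimum 2 phases come before phase gamma, putting phase gamma no earlier than position 3. That position is achievable by scheduling exactly those predecessors first.

3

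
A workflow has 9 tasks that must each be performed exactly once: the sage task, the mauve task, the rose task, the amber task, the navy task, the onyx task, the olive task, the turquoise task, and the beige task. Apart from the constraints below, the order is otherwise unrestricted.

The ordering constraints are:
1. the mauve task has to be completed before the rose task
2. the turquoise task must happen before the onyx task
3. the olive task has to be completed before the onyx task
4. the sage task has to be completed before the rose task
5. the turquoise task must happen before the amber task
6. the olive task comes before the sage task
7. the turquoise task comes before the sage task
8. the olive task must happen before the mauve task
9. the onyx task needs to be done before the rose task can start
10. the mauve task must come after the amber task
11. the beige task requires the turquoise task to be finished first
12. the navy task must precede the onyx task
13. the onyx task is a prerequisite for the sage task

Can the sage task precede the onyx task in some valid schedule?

Following the onyx task → the sage task, the onyx task must precede the sage task in every valid ordering.
So no valid ordering can have the sage task before the onyx task.

No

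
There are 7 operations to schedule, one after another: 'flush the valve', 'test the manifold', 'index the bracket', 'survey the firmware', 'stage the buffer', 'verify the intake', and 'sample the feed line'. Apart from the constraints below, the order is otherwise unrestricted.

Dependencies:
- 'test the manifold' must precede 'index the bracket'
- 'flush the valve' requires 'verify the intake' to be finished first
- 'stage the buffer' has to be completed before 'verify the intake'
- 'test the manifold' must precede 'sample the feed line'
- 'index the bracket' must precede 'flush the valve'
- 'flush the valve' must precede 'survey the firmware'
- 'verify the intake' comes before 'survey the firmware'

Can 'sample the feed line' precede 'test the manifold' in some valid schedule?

No

There is a dependency chain 'test the manifold' → 'sample the feed line', so 'sample the feed line' always comes after 'test the manifold'.
So no valid ordering can have 'sample the feed line' before 'test the manifold'.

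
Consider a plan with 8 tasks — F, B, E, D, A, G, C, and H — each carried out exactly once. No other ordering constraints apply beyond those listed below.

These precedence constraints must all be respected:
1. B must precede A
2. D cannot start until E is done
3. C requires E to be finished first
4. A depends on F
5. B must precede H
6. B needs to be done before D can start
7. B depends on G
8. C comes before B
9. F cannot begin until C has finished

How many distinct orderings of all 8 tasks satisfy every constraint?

The tasks with no prerequisites are E, G; any of them can be placed first.
Counting all ways to extend the partial order to a total order gives 60.

60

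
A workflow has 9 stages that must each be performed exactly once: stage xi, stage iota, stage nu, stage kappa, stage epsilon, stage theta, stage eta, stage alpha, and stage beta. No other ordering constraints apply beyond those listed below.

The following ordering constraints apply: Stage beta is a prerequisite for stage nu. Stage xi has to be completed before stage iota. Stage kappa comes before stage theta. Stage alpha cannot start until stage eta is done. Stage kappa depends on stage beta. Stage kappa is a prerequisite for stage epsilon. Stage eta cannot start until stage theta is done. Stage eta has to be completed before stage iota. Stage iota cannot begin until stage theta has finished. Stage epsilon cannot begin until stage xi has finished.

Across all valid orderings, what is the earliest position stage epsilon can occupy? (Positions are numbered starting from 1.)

4

Every stage that must precede stage epsilon has to come before it. Tracing all chains that end at stage epsilon, those stages are: stage xi, stage kappa, stage beta — 3 in total.
So at minimum 3 stages come before stage epsilon, putting stage epsilon no earlier than position 4. That position is achievable by scheduling exactly those predecessors first.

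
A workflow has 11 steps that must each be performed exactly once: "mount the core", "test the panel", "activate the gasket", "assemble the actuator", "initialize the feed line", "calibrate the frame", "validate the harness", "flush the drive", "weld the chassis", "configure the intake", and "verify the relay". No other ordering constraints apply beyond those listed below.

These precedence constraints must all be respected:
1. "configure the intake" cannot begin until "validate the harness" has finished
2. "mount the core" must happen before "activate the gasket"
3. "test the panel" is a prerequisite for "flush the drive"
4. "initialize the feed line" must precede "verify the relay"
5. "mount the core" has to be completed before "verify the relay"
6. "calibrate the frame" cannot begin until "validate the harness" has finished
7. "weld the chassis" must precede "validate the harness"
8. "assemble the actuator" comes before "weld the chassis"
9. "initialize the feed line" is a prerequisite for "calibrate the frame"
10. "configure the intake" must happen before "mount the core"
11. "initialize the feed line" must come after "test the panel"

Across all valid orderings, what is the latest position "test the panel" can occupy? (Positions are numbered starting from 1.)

Following every chain forward from "test the panel", the steps that must come later are "initialize the feed line", "calibrate the frame", "flush the drive", "verify the relay" — 4 of them.
So at least 4 steps follow "test the panel", putting "test the panel" no later than position 7. That position is achievable by scheduling everything else first.

7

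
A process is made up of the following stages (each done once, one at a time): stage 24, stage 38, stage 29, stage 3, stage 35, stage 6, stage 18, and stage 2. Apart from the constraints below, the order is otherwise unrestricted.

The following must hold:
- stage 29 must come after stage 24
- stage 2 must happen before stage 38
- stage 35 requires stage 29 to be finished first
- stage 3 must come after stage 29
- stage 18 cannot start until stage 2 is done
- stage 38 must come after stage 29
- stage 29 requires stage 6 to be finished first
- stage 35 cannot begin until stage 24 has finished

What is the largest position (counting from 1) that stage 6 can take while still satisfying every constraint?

4

Following every chain forward from stage 6, the stages that must come later are stage 38, stage 29, stage 3, stage 35 — 4 of them.
So at least 4 stages follow stage 6, putting stage 6 no later than position 4. That position is achievable by scheduling everything else first.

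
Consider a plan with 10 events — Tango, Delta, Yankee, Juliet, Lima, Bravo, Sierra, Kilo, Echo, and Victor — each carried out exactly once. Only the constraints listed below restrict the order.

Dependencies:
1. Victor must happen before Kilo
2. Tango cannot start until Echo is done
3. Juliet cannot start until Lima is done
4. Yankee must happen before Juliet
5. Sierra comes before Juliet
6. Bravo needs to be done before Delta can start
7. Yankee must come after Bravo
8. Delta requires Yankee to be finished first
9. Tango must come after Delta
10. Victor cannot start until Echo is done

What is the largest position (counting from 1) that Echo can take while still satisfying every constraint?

7

Every event that must follow Echo has to come after it. Tracing all chains starting from Echo, those events are: Tango, Kilo, Victor — 3 in total.
So at least 3 events follow Echo, putting Echo no later than position 7. That position is achievable by scheduling everything else first.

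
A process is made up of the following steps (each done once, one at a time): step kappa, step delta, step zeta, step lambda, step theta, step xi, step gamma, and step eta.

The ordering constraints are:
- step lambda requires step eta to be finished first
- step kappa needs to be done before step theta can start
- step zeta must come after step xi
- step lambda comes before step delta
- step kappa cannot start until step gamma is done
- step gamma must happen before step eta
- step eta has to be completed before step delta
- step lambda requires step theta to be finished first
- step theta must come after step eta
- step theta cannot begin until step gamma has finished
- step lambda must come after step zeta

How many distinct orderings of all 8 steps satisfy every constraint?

30

2 steps have no prerequisites (step xi, step gamma), so any of them could come first.
Enumerating by repeatedly choosing an available step (one whose prerequisites are all placed) gives 30 distinct complete orderings.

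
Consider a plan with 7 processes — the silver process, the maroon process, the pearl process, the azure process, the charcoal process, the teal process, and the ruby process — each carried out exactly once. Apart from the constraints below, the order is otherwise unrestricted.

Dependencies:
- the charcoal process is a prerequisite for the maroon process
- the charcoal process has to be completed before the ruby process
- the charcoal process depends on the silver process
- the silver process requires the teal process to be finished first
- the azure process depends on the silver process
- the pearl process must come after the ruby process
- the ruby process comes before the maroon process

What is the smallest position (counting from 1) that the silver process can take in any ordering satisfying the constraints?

2

Working backwards through the constraints from the silver process, its only required predecessor is the teal process.
So at minimum 1 process comes before the silver process, putting the silver process no earlier than position 2. That position is achievable by scheduling exactly that predecessor first.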